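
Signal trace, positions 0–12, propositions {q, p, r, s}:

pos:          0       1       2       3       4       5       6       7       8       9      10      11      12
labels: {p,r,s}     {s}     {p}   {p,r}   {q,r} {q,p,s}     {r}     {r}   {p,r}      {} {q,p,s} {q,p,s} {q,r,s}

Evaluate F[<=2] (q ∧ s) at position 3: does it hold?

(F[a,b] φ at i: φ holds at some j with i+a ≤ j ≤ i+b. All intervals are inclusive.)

Check (q ∧ s) at each j in [3,5]:
  j=3: false
  j=4: false
  j=5: true
Found at j=5 → formula holds.

True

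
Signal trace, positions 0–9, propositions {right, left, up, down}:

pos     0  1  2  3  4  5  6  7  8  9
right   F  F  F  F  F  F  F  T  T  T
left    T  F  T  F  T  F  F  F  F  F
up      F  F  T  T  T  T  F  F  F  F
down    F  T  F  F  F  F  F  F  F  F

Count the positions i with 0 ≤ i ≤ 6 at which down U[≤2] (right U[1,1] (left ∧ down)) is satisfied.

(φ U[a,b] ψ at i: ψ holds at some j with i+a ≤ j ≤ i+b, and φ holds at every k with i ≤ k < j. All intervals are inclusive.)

0

Evaluate at each i in [0,6]:
  i=0: ✗ (no rhs in [0,2])
  i=1: ✗ (no rhs in [1,3])
  i=2: ✗ (no rhs in [2,4])
  i=3: ✗ (no rhs in [3,5])
  i=4: ✗ (no rhs in [4,6])
  i=5: ✗ (no rhs in [5,7])
  i=6: ✗ (no rhs in [6,8])
Positions where it holds: {} → 0.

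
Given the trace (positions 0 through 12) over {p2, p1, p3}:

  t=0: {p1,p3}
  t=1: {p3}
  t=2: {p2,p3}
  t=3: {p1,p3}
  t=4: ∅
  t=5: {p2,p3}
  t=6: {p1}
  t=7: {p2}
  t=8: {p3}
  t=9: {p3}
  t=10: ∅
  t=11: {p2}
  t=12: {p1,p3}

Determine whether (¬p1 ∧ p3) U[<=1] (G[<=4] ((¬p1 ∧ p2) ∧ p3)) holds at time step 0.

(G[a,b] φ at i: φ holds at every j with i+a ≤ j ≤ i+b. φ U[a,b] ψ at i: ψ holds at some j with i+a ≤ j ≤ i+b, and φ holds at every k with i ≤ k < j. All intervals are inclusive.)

Does not hold

Need some j in [0,1] with G[<=4] ((¬p1 ∧ p2) ∧ p3), and (¬p1 ∧ p3) at every k in [0,j-1].
  j=0: G[<=4] ((¬p1 ∧ p2) ∧ p3) — fails at 0.
  j=1: G[<=4] ((¬p1 ∧ p2) ∧ p3) — fails at 1.
No j in the window works → until fails.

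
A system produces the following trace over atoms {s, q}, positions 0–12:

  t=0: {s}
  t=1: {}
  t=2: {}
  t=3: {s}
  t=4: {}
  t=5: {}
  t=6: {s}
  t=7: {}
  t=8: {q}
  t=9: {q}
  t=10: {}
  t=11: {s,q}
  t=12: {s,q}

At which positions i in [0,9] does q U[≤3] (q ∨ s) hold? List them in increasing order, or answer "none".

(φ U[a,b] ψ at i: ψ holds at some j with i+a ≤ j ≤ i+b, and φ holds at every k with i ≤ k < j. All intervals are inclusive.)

Evaluate at each i in [0,9]:
  i=0: ✓ (rhs at j=0)
  i=1: ✗ (lhs fails at k=1 before rhs at j=3)
  i=2: ✗ (lhs fails at k=2 before rhs at j=3)
  i=3: ✓ (rhs at j=3)
  i=4: ✗ (lhs fails at k=4 before rhs at j=6)
  i=5: ✗ (lhs fails at k=5 before rhs at j=6)
  i=6: ✓ (rhs at j=6)
  i=7: ✗ (lhs fails at k=7 before rhs at j=8)
  i=8: ✓ (rhs at j=8)
  i=9: ✓ (rhs at j=9)

0, 3, 6, 8, 9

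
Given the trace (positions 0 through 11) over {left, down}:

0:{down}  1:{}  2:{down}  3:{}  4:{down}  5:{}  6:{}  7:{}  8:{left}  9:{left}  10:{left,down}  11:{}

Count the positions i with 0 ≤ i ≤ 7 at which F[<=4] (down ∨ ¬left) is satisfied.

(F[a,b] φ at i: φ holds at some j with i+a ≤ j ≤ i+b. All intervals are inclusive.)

Evaluate at each i in [0,7]:
  i=0: ✓ (witness j=0)
  i=1: ✓ (witness j=1)
  i=2: ✓ (witness j=2)
  i=3: ✓ (witness j=3)
  i=4: ✓ (witness j=4)
  i=5: ✓ (witness j=5)
  i=6: ✓ (witness j=6)
  i=7: ✓ (witness j=7)
Positions where it holds: {0, 1, 2, 3, 4, 5, 6, 7} → 8.

8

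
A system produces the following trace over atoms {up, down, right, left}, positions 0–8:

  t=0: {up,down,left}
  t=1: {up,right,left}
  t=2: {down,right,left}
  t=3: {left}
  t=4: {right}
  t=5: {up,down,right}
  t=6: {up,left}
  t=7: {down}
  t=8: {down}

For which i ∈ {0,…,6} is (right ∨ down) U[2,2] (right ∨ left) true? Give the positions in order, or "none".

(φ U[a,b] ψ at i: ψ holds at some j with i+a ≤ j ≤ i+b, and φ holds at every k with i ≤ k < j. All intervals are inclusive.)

Evaluate at each i in [0,6]:
  i=0: ✓ (rhs at j=2; lhs holds on [0,1])
  i=1: ✓ (rhs at j=3; lhs holds on [1,2])
  i=2: ✗ (lhs fails at k=3 before rhs at j=4)
  i=3: ✗ (lhs fails at k=3 before rhs at j=5)
  i=4: ✓ (rhs at j=6; lhs holds on [4,5])
  i=5: ✗ (no rhs in [7,7])
  i=6: ✗ (no rhs in [8,8])

0, 1, 4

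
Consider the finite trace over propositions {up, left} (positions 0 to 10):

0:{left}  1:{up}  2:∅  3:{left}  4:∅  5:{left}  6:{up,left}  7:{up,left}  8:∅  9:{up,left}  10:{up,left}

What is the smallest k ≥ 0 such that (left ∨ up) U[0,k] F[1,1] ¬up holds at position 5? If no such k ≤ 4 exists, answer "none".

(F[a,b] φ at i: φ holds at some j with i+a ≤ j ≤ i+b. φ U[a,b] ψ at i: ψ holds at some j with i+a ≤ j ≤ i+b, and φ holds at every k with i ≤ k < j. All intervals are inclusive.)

Need earliest j ≥ 5 with F[1,1] ¬up, and (left ∨ up) at every k in [5,j-1].
  j=5: rhs fails.
  j=6: rhs fails.
  j=7: rhs holds; lhs holds on [5,6]. k = 2.

2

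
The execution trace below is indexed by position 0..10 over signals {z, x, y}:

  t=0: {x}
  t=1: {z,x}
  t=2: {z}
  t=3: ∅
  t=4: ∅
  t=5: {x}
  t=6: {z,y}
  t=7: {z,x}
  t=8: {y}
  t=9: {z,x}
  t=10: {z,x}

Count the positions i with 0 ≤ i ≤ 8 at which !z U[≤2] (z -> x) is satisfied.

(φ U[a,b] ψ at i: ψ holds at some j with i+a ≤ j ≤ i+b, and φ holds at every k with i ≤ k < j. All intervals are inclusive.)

7

Evaluate at each i in [0,8]:
  i=0: ✓ (rhs at j=0)
  i=1: ✓ (rhs at j=1)
  i=2: ✗ (lhs fails at k=2 before rhs at j=3)
  i=3: ✓ (rhs at j=3)
  i=4: ✓ (rhs at j=4)
  i=5: ✓ (rhs at j=5)
  i=6: ✗ (lhs fails at k=6 before rhs at j=7)
  i=7: ✓ (rhs at j=7)
  i=8: ✓ (rhs at j=8)
Positions where it holds: {0, 1, 3, 4, 5, 7, 8} → 7.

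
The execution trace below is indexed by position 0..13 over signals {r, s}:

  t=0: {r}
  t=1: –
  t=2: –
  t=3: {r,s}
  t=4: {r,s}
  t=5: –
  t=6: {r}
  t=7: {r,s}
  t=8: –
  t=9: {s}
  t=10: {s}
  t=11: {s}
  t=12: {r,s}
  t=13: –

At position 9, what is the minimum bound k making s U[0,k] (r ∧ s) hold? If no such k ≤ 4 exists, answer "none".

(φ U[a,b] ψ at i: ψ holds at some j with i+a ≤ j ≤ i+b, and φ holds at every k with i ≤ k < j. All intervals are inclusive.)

Need earliest j ≥ 9 with (r ∧ s), and s at every k in [9,j-1].
  j=9: rhs fails.
  j=10: rhs fails.
  j=11: rhs fails.
  j=12: rhs holds; lhs holds on [9,11]. k = 3.

3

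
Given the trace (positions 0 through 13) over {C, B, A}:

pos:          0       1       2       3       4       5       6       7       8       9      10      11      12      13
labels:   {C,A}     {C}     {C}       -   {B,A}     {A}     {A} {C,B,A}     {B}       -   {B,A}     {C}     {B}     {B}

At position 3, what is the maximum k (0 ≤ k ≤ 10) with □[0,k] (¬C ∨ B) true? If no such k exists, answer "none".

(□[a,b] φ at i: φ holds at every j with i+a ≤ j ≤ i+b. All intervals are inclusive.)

7

(¬C ∨ B) must hold from j=3 onward; find where it first fails.
  j=3: holds
  j=4: holds
  j=5: holds
  j=6: holds
  j=7: holds
  j=8: holds
  j=9: holds
  j=10: holds
  j=11: fails
Holds on [3,10], so largest k = 7.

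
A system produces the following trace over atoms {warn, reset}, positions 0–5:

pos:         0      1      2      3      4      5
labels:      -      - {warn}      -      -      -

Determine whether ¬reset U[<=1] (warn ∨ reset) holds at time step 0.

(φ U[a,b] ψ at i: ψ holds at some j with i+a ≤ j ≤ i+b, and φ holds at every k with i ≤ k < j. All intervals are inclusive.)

Need some j in [0,1] with (warn ∨ reset), and ¬reset at every k in [0,j-1].
  j=0: (warn ∨ reset) false.
  j=1: (warn ∨ reset) false.
No j in the window works → until fails.

Does not hold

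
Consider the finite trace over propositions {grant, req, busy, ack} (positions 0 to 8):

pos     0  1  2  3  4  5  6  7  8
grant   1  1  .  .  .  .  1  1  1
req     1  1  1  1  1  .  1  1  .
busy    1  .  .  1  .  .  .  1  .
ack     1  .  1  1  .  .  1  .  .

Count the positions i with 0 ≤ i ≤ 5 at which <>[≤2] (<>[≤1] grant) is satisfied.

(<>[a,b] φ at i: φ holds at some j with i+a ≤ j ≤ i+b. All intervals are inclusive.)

Evaluate at each i in [0,5]:
  i=0: ✓ (witness j=0)
  i=1: ✓ (witness j=1)
  i=2: ✗ (none in [2,4])
  i=3: ✓ (witness j=5)
  i=4: ✓ (witness j=5)
  i=5: ✓ (witness j=5)
Positions where it holds: {0, 1, 3, 4, 5} → 5.

5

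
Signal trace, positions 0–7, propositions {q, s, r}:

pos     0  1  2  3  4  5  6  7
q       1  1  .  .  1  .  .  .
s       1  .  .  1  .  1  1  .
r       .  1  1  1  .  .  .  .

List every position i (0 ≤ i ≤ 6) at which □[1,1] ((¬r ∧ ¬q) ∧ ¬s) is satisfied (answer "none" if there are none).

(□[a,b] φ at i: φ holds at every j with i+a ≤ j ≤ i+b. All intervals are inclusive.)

Evaluate at each i in [0,6]:
  i=0: ✗ (fails at j=1)
  i=1: ✗ (fails at j=2)
  i=2: ✗ (fails at j=3)
  i=3: ✗ (fails at j=4)
  i=4: ✗ (fails at j=5)
  i=5: ✗ (fails at j=6)
  i=6: ✓ (all of [7,7])

6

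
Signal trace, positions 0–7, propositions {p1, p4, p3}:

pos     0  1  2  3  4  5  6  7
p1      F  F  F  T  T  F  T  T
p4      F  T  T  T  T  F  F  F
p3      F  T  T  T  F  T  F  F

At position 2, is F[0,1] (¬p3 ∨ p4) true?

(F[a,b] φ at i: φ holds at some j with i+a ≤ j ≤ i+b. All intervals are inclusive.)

Check (¬p3 ∨ p4) at each j in [2,3]:
  j=2: true
  j=3: true
Found at j=2 → formula holds.

True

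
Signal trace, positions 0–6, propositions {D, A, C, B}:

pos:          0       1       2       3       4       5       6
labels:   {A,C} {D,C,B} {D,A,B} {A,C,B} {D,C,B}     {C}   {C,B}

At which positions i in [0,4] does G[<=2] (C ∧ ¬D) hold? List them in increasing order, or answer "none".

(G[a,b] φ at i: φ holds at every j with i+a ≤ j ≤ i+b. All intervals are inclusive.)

none

Evaluate at each i in [0,4]:
  i=0: ✗ (fails at j=1)
  i=1: ✗ (fails at j=1)
  i=2: ✗ (fails at j=2)
  i=3: ✗ (fails at j=4)
  i=4: ✗ (fails at j=4)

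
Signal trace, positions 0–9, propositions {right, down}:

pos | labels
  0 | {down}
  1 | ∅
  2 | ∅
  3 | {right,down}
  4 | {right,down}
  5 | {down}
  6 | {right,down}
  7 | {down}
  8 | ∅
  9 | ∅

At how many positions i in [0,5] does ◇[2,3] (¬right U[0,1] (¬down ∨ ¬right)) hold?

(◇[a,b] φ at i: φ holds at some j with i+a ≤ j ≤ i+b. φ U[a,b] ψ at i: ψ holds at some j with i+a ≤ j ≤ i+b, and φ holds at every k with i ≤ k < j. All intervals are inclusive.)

5

Evaluate at each i in [0,5]:
  i=0: ✓ (witness j=2)
  i=1: ✗ (none in [3,4])
  i=2: ✓ (witness j=5)
  i=3: ✓ (witness j=5)
  i=4: ✓ (witness j=7)
  i=5: ✓ (witness j=7)
Positions where it holds: {0, 2, 3, 4, 5} → 5.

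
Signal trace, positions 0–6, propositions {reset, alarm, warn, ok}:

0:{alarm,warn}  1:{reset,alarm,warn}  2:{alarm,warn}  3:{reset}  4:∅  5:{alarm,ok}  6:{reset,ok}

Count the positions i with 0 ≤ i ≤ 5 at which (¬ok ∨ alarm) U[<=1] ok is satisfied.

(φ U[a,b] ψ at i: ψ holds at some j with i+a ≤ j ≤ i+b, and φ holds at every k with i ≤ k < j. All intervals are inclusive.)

2

Evaluate at each i in [0,5]:
  i=0: ✗ (no rhs in [0,1])
  i=1: ✗ (no rhs in [1,2])
  i=2: ✗ (no rhs in [2,3])
  i=3: ✗ (no rhs in [3,4])
  i=4: ✓ (rhs at j=5; lhs holds on [4,4])
  i=5: ✓ (rhs at j=5)
Positions where it holds: {4, 5} → 2.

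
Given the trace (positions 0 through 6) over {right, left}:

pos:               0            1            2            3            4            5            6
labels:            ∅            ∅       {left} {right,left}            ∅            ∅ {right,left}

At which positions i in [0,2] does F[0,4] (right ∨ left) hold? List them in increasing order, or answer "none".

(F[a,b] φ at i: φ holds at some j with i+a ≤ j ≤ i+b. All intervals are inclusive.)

Evaluate at each i in [0,2]:
  i=0: ✓ (witness j=2)
  i=1: ✓ (witness j=2)
  i=2: ✓ (witness j=2)

0, 1, 2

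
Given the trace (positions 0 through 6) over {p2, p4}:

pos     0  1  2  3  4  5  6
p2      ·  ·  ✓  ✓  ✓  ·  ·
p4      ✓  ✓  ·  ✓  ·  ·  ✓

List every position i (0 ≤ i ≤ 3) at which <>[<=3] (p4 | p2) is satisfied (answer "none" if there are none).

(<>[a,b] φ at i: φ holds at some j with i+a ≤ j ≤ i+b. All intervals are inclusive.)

0, 1, 2, 3

Evaluate at each i in [0,3]:
  i=0: ✓ (witness j=0)
  i=1: ✓ (witness j=1)
  i=2: ✓ (witness j=2)
  i=3: ✓ (witness j=3)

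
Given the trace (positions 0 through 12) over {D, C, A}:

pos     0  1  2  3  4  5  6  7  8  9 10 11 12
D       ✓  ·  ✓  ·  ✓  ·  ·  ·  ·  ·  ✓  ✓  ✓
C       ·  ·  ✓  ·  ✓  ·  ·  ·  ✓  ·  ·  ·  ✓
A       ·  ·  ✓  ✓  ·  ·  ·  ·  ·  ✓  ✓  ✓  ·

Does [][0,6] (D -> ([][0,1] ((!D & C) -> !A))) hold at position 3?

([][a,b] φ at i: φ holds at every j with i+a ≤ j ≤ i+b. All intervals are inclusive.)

Check (D -> ([][0,1] ((!D & C) -> !A))) at every j in [3,9]:
  j=3: antecedent false → ✓
  j=4: antecedent true; consequent holds on [4,5] → ✓
  j=5: antecedent false → ✓
  j=6: antecedent false → ✓
  j=7: antecedent false → ✓
  j=8: antecedent false → ✓
  j=9: antecedent false → ✓
All positions satisfy it → formula holds.

True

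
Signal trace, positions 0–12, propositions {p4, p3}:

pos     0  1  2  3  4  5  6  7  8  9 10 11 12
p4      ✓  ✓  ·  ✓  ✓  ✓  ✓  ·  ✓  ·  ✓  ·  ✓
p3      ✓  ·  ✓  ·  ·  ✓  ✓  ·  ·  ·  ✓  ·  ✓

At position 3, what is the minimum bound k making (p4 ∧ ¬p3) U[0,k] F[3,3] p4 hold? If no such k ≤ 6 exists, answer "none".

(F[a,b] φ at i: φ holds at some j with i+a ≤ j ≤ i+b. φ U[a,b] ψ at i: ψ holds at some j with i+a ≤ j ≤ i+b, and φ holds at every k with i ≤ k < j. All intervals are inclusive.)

Need earliest j ≥ 3 with F[3,3] p4, and (p4 ∧ ¬p3) at every k in [3,j-1].
  j=3: rhs holds (empty prefix). k = 0.

0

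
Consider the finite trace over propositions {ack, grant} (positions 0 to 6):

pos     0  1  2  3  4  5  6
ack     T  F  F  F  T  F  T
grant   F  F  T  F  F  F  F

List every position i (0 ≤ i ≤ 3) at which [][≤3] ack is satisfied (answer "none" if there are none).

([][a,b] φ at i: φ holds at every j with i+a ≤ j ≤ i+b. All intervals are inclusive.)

none

Evaluate at each i in [0,3]:
  i=0: ✗ (fails at j=1)
  i=1: ✗ (fails at j=1)
  i=2: ✗ (fails at j=2)
  i=3: ✗ (fails at j=3)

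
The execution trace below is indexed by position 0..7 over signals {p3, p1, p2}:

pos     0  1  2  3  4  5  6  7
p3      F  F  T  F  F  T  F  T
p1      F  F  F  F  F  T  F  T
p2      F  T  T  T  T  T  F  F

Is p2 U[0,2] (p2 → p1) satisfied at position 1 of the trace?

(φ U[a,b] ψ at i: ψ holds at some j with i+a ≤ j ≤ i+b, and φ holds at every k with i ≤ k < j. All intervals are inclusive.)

No

Need some j in [1,3] with (p2 → p1), and p2 at every k in [1,j-1].
  j=1: (p2 → p1) false.
  j=2: (p2 → p1) false.
  j=3: (p2 → p1) false.
No j in the window works → until fails.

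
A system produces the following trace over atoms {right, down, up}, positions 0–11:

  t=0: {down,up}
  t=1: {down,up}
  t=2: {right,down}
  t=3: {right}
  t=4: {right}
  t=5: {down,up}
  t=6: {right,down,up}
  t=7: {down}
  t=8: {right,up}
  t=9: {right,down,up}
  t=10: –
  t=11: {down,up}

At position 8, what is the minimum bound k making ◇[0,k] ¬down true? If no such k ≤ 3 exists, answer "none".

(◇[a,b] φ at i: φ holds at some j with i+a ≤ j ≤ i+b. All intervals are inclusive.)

Scan j = 8,9,… for ¬down:
  j=8: holds
First hit at j=8, so smallest k = 8-8 = 0.

0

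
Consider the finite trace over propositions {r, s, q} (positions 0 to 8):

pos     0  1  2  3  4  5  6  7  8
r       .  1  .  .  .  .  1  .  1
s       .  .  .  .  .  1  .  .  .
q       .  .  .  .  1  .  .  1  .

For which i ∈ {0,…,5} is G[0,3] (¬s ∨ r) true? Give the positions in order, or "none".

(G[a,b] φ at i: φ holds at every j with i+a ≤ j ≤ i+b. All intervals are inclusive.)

Evaluate at each i in [0,5]:
  i=0: ✓ (all of [0,3])
  i=1: ✓ (all of [1,4])
  i=2: ✗ (fails at j=5)
  i=3: ✗ (fails at j=5)
  i=4: ✗ (fails at j=5)
  i=5: ✗ (fails at j=5)

0, 1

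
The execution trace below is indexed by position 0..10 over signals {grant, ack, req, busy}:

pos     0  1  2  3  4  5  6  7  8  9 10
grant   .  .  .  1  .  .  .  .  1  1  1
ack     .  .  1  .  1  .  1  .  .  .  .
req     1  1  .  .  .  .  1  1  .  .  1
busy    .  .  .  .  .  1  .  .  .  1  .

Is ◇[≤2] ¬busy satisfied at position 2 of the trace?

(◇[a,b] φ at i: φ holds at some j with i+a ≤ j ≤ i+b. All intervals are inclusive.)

Holds

Check ¬busy at each j in [2,4]:
  j=2: true
  j=3: true
  j=4: true
Found at j=2 → formula holds.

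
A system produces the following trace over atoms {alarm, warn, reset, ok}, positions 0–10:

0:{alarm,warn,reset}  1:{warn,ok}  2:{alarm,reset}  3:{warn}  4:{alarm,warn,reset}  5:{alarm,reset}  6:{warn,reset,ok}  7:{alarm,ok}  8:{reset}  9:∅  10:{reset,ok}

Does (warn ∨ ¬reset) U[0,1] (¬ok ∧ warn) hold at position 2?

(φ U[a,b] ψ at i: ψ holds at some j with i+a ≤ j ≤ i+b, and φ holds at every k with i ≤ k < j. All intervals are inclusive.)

Need some j in [2,3] with (¬ok ∧ warn), and (warn ∨ ¬reset) at every k in [2,j-1].
  j=2: (¬ok ∧ warn) false.
  j=3: (¬ok ∧ warn) holds, but (warn ∨ ¬reset) fails at k=2 → not this j.
No j in the window works → until fails.

No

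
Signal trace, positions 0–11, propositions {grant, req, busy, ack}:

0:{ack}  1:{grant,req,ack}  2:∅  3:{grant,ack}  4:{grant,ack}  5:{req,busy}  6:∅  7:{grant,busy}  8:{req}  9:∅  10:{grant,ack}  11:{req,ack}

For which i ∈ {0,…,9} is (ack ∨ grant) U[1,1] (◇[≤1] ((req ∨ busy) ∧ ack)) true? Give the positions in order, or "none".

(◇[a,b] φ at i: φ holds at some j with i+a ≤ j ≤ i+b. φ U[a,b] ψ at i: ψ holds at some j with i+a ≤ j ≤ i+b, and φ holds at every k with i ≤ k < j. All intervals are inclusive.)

Evaluate at each i in [0,9]:
  i=0: ✓ (rhs at j=1; lhs holds on [0,0])
  i=1: ✗ (no rhs in [2,2])
  i=2: ✗ (no rhs in [3,3])
  i=3: ✗ (no rhs in [4,4])
  i=4: ✗ (no rhs in [5,5])
  i=5: ✗ (no rhs in [6,6])
  i=6: ✗ (no rhs in [7,7])
  i=7: ✗ (no rhs in [8,8])
  i=8: ✗ (no rhs in [9,9])
  i=9: ✗ (lhs fails at k=9 before rhs at j=10)

0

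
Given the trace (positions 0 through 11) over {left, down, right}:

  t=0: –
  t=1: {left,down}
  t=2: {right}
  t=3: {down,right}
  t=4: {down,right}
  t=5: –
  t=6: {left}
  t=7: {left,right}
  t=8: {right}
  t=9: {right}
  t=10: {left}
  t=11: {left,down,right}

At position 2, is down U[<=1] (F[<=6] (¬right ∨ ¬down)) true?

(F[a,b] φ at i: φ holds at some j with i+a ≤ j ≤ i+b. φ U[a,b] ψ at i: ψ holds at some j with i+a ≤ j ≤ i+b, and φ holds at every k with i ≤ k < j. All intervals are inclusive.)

Need some j in [2,3] with F[<=6] (¬right ∨ ¬down), and down at every k in [2,j-1].
  j=2: F[<=6] (¬right ∨ ¬down) holds; no prefix to check → satisfied.

True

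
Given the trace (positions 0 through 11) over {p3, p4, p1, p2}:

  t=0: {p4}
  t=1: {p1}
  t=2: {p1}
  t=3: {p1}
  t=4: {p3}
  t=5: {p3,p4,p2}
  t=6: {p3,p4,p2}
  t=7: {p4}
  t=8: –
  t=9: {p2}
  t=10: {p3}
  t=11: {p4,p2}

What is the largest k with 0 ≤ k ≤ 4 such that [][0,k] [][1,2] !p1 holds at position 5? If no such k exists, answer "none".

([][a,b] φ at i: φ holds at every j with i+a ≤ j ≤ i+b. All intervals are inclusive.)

[][1,2] !p1 must hold from j=5 onward; find where it first fails.
  j=5: holds
  j=6: holds
  j=7: holds
  j=8: holds
  j=9: holds
Holds through j=9; largest k = 4.

4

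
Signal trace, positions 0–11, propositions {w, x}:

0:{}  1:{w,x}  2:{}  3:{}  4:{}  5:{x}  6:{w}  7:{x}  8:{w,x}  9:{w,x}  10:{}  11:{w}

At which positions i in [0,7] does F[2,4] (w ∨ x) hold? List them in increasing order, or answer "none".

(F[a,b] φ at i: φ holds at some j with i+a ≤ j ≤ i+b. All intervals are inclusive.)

Evaluate at each i in [0,7]:
  i=0: ✗ (none in [2,4])
  i=1: ✓ (witness j=5)
  i=2: ✓ (witness j=5)
  i=3: ✓ (witness j=5)
  i=4: ✓ (witness j=6)
  i=5: ✓ (witness j=7)
  i=6: ✓ (witness j=8)
  i=7: ✓ (witness j=9)

1, 2, 3, 4, 5, 6, 7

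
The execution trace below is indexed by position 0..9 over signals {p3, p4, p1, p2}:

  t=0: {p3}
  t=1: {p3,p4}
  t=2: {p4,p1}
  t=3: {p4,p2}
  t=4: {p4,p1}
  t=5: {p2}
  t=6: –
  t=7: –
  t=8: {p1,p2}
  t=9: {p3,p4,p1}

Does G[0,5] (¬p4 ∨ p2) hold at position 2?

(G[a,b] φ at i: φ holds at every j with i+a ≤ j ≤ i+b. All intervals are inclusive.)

No

Check (¬p4 ∨ p2) at every j in [2,7]:
  j=2: false
  j=3: true
  j=4: false
  j=5: true
  j=6: true
  j=7: true
Fails at j=2 → formula fails.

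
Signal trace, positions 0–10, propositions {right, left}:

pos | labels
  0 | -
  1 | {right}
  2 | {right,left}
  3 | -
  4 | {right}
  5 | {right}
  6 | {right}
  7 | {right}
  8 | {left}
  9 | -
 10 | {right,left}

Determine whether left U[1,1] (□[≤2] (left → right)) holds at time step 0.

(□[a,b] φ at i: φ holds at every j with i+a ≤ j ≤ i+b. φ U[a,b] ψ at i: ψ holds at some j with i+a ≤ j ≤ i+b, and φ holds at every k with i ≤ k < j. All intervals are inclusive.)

False

Need some j in [1,1] with □[≤2] (left → right), and left at every k in [0,j-1].
  j=1: □[≤2] (left → right) holds, but left fails at k=0 → not this j.
No j in the window works → until fails.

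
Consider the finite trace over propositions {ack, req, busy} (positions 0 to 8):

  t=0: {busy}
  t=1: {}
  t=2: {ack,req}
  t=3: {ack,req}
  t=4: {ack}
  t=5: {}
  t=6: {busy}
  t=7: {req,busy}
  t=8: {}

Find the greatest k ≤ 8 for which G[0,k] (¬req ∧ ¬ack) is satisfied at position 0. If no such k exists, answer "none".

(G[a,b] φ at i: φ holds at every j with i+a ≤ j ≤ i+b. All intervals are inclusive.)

(¬req ∧ ¬ack) must hold from j=0 onward; find where it first fails.
  j=0: holds
  j=1: holds
  j=2: fails
Holds on [0,1], so largest k = 1.

1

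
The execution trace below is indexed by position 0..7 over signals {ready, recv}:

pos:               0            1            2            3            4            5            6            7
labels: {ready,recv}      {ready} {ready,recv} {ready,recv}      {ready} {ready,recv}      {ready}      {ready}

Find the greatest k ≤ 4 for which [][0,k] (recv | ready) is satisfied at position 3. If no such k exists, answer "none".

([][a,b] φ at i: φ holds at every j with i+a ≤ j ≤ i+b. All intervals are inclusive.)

4

(recv | ready) must hold from j=3 onward; find where it first fails.
  j=3: holds
  j=4: holds
  j=5: holds
  j=6: holds
  j=7: holds
Holds through j=7; largest k = 4.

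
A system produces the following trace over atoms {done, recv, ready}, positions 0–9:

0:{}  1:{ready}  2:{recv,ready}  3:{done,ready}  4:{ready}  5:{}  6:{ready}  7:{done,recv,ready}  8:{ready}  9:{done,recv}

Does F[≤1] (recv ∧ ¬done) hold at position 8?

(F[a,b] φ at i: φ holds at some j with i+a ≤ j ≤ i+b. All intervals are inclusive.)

Check (recv ∧ ¬done) at each j in [8,9]:
  j=8: false
  j=9: false
No position in the window satisfies it → formula fails.

Does not hold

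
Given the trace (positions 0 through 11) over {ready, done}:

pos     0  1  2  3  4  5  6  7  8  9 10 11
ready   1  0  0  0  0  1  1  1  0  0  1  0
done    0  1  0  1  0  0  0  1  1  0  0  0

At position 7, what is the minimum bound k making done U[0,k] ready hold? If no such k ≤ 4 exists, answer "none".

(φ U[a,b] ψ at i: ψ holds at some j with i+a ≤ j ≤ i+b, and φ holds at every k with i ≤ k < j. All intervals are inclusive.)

0

Need earliest j ≥ 7 with ready, and done at every k in [7,j-1].
  j=7: rhs holds (empty prefix). k = 0.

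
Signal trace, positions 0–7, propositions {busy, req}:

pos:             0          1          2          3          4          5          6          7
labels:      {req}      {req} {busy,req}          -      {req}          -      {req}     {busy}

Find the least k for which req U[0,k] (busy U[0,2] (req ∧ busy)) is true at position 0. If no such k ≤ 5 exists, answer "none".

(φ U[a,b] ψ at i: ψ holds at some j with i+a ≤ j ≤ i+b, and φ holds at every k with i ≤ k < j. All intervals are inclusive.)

2

Need earliest j ≥ 0 with (busy U[0,2] (req ∧ busy)), and req at every k in [0,j-1].
  j=0: rhs fails.
  j=1: rhs fails.
  j=2: rhs holds; lhs holds on [0,1]. k = 2.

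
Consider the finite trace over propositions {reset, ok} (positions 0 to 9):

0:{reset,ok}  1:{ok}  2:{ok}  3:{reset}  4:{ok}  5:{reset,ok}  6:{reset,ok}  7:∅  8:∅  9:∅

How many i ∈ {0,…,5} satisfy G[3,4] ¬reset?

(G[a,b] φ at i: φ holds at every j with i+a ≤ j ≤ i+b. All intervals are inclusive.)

2

Evaluate at each i in [0,5]:
  i=0: ✗ (fails at j=3)
  i=1: ✗ (fails at j=5)
  i=2: ✗ (fails at j=5)
  i=3: ✗ (fails at j=6)
  i=4: ✓ (all of [7,8])
  i=5: ✓ (all of [8,9])
Positions where it holds: {4, 5} → 2.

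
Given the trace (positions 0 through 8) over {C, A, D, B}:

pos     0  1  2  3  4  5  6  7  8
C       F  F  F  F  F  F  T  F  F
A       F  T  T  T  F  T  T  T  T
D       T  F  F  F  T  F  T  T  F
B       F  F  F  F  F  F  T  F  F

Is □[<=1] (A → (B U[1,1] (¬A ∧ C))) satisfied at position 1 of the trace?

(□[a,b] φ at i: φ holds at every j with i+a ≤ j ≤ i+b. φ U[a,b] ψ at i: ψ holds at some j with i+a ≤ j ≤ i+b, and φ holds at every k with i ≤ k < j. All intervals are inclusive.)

Check (A → (B U[1,1] (¬A ∧ C))) at every j in [1,2]:
  j=1: antecedent true; consequent fails → ✗
  j=2: antecedent true; consequent fails → ✗
Fails at j=1 → formula fails.

No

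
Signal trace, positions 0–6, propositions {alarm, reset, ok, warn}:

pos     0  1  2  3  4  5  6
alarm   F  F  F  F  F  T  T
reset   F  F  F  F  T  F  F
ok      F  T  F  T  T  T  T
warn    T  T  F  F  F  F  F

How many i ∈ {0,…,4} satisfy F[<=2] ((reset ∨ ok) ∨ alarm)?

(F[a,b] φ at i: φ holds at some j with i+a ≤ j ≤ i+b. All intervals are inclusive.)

5

Evaluate at each i in [0,4]:
  i=0: ✓ (witness j=1)
  i=1: ✓ (witness j=1)
  i=2: ✓ (witness j=3)
  i=3: ✓ (witness j=3)
  i=4: ✓ (witness j=4)
Positions where it holds: {0, 1, 2, 3, 4} → 5.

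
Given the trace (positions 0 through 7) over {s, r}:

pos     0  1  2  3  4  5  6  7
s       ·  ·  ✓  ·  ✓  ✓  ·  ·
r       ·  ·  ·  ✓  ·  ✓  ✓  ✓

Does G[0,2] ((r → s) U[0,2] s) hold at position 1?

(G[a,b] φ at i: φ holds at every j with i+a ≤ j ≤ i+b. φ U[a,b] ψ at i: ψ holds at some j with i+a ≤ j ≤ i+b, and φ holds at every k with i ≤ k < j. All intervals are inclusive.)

Does not hold

Check ((r → s) U[0,2] s) at every j in [1,3]:
  j=1: holds
  j=2: holds
  j=3: fails
Fails at j=3 → formula fails.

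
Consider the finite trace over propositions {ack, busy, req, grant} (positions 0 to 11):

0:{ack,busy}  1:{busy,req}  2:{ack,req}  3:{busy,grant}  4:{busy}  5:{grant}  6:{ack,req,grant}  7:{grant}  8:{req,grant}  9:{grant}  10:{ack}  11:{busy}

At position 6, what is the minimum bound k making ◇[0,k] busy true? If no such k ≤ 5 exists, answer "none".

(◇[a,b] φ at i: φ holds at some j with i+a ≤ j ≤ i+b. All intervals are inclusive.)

Scan j = 6,7,… for busy:
  j=6: fails
  j=7: fails
  j=8: fails
  j=9: fails
  j=10: fails
  j=11: holds
First hit at j=11, so smallest k = 11-6 = 5.

5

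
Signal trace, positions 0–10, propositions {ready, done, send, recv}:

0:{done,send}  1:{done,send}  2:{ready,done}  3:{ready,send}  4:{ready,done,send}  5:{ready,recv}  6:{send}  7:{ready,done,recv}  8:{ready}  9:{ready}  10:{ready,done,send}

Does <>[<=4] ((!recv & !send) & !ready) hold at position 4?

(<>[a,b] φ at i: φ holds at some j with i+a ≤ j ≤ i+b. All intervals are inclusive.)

Does not hold

Check ((!recv & !send) & !ready) at each j in [4,8]:
  j=4: false
  j=5: false
  j=6: false
  j=7: false
  j=8: false
No position in the window satisfies it → formula fails.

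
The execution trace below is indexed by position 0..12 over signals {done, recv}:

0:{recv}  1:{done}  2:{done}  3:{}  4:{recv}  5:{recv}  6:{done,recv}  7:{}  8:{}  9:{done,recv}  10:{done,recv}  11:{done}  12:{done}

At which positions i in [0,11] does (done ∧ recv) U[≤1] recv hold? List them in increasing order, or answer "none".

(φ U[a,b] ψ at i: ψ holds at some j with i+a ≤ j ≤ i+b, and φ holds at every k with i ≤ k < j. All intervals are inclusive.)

Evaluate at each i in [0,11]:
  i=0: ✓ (rhs at j=0)
  i=1: ✗ (no rhs in [1,2])
  i=2: ✗ (no rhs in [2,3])
  i=3: ✗ (lhs fails at k=3 before rhs at j=4)
  i=4: ✓ (rhs at j=4)
  i=5: ✓ (rhs at j=5)
  i=6: ✓ (rhs at j=6)
  i=7: ✗ (no rhs in [7,8])
  i=8: ✗ (lhs fails at k=8 before rhs at j=9)
  i=9: ✓ (rhs at j=9)
  i=10: ✓ (rhs at j=10)
  i=11: ✗ (no rhs in [11,12])

0, 4, 5, 6, 9, 10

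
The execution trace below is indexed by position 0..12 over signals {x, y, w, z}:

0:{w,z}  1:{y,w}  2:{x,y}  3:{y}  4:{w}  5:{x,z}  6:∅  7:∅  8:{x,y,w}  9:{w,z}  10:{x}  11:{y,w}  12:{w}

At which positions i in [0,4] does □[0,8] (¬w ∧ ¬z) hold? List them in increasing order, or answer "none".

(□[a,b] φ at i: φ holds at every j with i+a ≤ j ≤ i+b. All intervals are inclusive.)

Evaluate at each i in [0,4]:
  i=0: ✗ (fails at j=0)
  i=1: ✗ (fails at j=1)
  i=2: ✗ (fails at j=4)
  i=3: ✗ (fails at j=4)
  i=4: ✗ (fails at j=4)

none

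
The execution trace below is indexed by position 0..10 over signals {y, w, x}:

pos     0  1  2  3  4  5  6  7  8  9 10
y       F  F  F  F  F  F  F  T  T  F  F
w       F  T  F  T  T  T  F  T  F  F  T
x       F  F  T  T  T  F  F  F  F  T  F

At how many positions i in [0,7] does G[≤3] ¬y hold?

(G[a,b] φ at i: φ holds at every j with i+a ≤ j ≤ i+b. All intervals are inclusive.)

Evaluate at each i in [0,7]:
  i=0: ✓ (all of [0,3])
  i=1: ✓ (all of [1,4])
  i=2: ✓ (all of [2,5])
  i=3: ✓ (all of [3,6])
  i=4: ✗ (fails at j=7)
  i=5: ✗ (fails at j=7)
  i=6: ✗ (fails at j=7)
  i=7: ✗ (fails at j=7)
Positions where it holds: {0, 1, 2, 3} → 4.

4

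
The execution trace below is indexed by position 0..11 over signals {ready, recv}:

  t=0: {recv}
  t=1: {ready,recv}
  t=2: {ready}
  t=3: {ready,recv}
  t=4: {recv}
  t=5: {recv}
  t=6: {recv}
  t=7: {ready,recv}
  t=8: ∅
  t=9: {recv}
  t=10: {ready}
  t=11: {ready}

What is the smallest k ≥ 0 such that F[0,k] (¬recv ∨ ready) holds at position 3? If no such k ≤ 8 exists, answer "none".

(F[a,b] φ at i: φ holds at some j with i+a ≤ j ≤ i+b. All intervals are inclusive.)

0

Scan j = 3,4,… for (¬recv ∨ ready):
  j=3: holds
First hit at j=3, so smallest k = 3-3 = 0.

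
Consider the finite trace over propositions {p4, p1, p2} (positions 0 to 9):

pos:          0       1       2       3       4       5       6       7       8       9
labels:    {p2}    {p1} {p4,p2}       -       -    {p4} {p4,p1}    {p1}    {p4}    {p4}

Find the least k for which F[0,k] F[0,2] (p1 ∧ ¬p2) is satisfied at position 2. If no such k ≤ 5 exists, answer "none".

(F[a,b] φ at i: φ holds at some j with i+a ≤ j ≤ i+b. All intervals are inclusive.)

Scan j = 2,3,… for F[0,2] (p1 ∧ ¬p2):
  j=2: fails
  j=3: fails
  j=4: holds
First hit at j=4, so smallest k = 4-2 = 2.

2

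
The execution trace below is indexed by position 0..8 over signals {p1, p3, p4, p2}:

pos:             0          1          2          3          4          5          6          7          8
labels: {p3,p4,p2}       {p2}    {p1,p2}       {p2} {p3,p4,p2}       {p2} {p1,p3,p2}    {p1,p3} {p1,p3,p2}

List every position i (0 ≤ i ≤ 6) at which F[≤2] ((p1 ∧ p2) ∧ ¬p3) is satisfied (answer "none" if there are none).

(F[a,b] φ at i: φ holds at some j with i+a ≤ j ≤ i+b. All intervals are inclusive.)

Evaluate at each i in [0,6]:
  i=0: ✓ (witness j=2)
  i=1: ✓ (witness j=2)
  i=2: ✓ (witness j=2)
  i=3: ✗ (none in [3,5])
  i=4: ✗ (none in [4,6])
  i=5: ✗ (none in [5,7])
  i=6: ✗ (none in [6,8])

0, 1, 2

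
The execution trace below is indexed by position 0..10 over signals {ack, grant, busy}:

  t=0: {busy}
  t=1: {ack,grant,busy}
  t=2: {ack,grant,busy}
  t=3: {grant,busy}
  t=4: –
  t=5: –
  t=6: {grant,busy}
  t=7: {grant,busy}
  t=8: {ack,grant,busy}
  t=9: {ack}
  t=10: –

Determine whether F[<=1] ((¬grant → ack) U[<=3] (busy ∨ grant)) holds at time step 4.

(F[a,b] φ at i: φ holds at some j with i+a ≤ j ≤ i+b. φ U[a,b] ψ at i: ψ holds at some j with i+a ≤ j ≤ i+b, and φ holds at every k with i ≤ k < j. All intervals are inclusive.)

Check ((¬grant → ack) U[<=3] (busy ∨ grant)) at each j in [4,5]:
  j=4: fails
  j=5: fails
No position in the window satisfies it → formula fails.

False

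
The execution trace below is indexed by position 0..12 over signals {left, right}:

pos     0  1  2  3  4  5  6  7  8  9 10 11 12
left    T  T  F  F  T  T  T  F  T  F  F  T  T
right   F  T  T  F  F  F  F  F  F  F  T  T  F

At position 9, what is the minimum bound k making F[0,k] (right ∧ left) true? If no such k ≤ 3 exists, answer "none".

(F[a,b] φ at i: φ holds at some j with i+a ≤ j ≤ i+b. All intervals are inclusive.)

Scan j = 9,10,… for (right ∧ left):
  j=9: fails
  j=10: fails
  j=11: holds
First hit at j=11, so smallest k = 11-9 = 2.

2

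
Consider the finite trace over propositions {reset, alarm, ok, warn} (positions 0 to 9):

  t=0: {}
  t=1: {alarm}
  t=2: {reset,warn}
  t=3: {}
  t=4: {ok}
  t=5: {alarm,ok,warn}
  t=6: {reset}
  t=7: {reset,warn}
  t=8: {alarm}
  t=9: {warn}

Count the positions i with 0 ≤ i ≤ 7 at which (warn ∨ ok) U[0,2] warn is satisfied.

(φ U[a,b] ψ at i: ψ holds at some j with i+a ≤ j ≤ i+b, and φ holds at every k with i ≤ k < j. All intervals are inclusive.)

4

Evaluate at each i in [0,7]:
  i=0: ✗ (lhs fails at k=0 before rhs at j=2)
  i=1: ✗ (lhs fails at k=1 before rhs at j=2)
  i=2: ✓ (rhs at j=2)
  i=3: ✗ (lhs fails at k=3 before rhs at j=5)
  i=4: ✓ (rhs at j=5; lhs holds on [4,4])
  i=5: ✓ (rhs at j=5)
  i=6: ✗ (lhs fails at k=6 before rhs at j=7)
  i=7: ✓ (rhs at j=7)
Positions where it holds: {2, 4, 5, 7} → 4.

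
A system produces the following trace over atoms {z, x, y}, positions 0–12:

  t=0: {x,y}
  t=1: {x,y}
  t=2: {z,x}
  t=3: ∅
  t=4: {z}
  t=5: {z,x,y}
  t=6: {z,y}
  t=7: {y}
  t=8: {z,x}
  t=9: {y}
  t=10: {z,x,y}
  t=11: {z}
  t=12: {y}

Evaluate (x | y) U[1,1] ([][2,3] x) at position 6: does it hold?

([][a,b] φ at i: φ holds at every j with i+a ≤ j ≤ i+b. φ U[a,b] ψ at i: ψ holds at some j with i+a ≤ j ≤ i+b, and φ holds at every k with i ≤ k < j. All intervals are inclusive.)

False

Need some j in [7,7] with [][2,3] x, and (x | y) at every k in [6,j-1].
  j=7: [][2,3] x — fails at 9.
No j in the window works → until fails.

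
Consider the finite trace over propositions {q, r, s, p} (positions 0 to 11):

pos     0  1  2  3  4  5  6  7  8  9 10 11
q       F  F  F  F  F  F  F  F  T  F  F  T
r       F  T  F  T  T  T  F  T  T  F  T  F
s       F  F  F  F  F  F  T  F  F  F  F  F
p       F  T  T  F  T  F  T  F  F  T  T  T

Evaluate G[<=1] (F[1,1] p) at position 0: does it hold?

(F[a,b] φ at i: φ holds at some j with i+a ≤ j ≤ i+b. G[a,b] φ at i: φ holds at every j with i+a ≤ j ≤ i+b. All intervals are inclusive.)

Check F[1,1] p at every j in [0,1]:
  j=0: holds (witness at 1)
  j=1: holds (witness at 2)
All positions satisfy it → formula holds.

Holds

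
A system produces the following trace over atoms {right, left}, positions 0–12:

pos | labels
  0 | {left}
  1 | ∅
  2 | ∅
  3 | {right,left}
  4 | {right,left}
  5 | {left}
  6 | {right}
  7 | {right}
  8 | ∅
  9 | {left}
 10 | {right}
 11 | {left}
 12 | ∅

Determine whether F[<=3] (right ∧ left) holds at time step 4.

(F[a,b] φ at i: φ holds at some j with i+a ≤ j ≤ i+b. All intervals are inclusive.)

True

Check (right ∧ left) at each j in [4,7]:
  j=4: true
  j=5: false
  j=6: false
  j=7: false
Found at j=4 → formula holds.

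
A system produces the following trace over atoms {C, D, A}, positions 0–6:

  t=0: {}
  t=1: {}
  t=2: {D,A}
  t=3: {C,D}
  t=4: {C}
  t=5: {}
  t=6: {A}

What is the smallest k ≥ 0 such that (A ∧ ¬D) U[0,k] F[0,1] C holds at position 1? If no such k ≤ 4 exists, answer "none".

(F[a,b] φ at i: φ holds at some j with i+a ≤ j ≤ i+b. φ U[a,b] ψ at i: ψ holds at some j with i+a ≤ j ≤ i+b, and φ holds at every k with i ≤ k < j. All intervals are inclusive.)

none

Need earliest j ≥ 1 with F[0,1] C, and (A ∧ ¬D) at every k in [1,j-1].
  j=1: rhs fails.
  j=2: rhs holds but lhs fails at k=1.
  j=3: rhs holds but lhs fails at k=1.
  j=4: rhs holds but lhs fails at k=1.
  j=5: rhs fails.
No witness within the range → none.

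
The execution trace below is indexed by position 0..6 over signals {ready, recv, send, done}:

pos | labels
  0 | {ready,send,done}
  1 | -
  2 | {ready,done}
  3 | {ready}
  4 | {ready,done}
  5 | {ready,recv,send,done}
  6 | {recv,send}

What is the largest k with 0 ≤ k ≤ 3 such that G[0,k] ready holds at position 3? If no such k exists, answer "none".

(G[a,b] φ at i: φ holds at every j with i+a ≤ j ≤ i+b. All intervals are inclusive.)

ready must hold from j=3 onward; find where it first fails.
  j=3: holds
  j=4: holds
  j=5: holds
  j=6: fails
Holds on [3,5], so largest k = 2.

2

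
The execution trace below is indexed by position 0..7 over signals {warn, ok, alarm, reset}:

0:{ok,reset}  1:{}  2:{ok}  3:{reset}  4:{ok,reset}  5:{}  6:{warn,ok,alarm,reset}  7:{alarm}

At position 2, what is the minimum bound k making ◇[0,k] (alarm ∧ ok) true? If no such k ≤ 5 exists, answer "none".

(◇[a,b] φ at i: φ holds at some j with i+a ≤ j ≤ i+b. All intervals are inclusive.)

4

Scan j = 2,3,… for (alarm ∧ ok):
  j=2: fails
  j=3: fails
  j=4: fails
  j=5: fails
  j=6: holds
First hit at j=6, so smallest k = 6-2 = 4.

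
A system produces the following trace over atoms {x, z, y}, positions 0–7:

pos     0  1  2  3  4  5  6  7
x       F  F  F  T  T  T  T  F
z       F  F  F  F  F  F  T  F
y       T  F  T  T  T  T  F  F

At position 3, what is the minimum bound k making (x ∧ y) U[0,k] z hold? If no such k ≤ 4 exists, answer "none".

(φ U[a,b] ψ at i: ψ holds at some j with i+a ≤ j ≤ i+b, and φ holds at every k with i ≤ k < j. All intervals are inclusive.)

3

Need earliest j ≥ 3 with z, and (x ∧ y) at every k in [3,j-1].
  j=3: rhs fails.
  j=4: rhs fails.
  j=5: rhs fails.
  j=6: rhs holds; lhs holds on [3,5]. k = 3.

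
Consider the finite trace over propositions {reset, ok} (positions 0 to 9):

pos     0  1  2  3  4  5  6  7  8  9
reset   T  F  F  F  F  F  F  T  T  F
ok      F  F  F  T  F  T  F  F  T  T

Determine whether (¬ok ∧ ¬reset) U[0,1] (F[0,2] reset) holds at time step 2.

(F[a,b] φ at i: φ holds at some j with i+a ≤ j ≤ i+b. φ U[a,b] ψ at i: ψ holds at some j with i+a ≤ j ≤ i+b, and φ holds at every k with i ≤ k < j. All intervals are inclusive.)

Need some j in [2,3] with F[0,2] reset, and (¬ok ∧ ¬reset) at every k in [2,j-1].
  j=2: F[0,2] reset — fails (none in [2,4]).
  j=3: F[0,2] reset — fails (none in [3,5]).
No j in the window works → until fails.

False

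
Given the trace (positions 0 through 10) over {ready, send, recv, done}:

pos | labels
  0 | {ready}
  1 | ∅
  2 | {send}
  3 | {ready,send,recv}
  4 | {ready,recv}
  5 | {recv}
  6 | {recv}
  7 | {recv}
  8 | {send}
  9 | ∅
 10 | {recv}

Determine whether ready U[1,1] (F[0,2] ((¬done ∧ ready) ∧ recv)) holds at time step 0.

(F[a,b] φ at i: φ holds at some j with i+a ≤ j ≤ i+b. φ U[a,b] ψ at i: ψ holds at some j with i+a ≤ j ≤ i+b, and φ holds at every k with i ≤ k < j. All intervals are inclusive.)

Holds

Need some j in [1,1] with F[0,2] ((¬done ∧ ready) ∧ recv), and ready at every k in [0,j-1].
  j=1: F[0,2] ((¬done ∧ ready) ∧ recv) holds; ready holds at every k in [0,0] → satisfied.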